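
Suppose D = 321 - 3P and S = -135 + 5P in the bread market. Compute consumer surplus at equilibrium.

Consumer surplus = 3750

Equilibrium: 321 - 3P = -135 + 5P gives P* = 57, Q* = 150.
Demand choke price (D = 0): P = 107.
CS = ½(107 − 57)(150) = 3750.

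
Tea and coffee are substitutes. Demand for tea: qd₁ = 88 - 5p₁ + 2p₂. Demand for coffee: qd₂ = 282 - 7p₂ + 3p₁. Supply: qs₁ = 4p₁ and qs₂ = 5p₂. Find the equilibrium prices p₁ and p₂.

p₁ = 270/17, p₂ = 467/17

Market 1: 88 - 5p₁ + 2p₂ = 4p₁ → 9p₁ - 2p₂ = 88.
Market 2: 12p₂ - 3p₁ = 282.
Eliminating p₂: 12×(1) + 2×(2) gives 102p₁ = 1620, so p₁ = 270/17.
Back-substitute into (2): p₂ = (282 + 3×270/17) / 12 = 467/17.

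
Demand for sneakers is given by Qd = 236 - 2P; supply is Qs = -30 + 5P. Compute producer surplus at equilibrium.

Equilibrium: 236 - 2P = -30 + 5P gives P* = 38, Q* = 160.
Supply starts at P = 6 (where Qs = 0).
PS = ½(38 − 6)(160) = 2560.

Producer surplus = 2560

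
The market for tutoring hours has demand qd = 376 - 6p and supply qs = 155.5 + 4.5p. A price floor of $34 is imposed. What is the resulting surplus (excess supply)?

Surplus = 136.5

Equilibrium price would be p* = 21, so the floor at 34 binds.
At p = 34: qd = 172, qs = 308.5.
Surplus = 308.5 − 172 = 136.5.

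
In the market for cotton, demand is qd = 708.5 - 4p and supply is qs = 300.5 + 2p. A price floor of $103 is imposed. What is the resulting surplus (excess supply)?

Equilibrium price would be p* = 68, so the floor at 103 binds.
At p = 103: qd = 296.5, qs = 506.5.
Surplus = 506.5 − 296.5 = 210.

Surplus = 210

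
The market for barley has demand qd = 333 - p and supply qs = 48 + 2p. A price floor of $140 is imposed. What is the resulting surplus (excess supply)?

Equilibrium price would be p* = 95, so the floor at 140 binds.
At p = 140: qd = 193, qs = 328.
Surplus = 328 − 193 = 135.

Surplus = 135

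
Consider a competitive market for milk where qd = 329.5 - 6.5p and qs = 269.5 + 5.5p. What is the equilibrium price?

Set qd = qs: 329.5 - 6.5p = 269.5 + 5.5p.
60 = 12p, so p* = 5.
q* = 329.5 − 6.5(5) = 297.

p* = 5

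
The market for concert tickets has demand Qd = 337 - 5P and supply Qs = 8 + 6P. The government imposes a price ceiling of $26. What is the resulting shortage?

Equilibrium price would be P* = 329/11, so the ceiling at 26 binds.
At P = 26: Qd = 337 − 5(26) = 207, Qs = 8 + 6(26) = 164.
Shortage = 207 − 164 = 43.

Shortage = 43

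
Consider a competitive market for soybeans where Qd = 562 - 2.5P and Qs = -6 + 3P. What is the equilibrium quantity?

Q* = 3342/11

Set Qd = Qs: 562 - 2.5P = -6 + 3P.
568 = 5.5P, so P* = 1136/11.
Q* = 562 − 2.5(1136/11) = 3342/11.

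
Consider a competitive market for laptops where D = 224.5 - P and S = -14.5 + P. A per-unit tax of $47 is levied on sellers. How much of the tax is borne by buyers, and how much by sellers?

Pre-tax equilibrium: P* = 119.5, Q* = 105.
Tax on sellers shifts supply to S = -14.5 + 1(P − 47) = -61.5 + P.
224.5 - P = -61.5 + P gives buyer price Pb = 143; sellers receive Ps = 143 − 47 = 96.
New quantity: Q = 224.5 − 1(143) = 81.5.
Buyer burden = 143 − 119.5 = 23.5; seller burden = 119.5 − 96 = 23.5.

Buyers bear $23.5, sellers bear $23.5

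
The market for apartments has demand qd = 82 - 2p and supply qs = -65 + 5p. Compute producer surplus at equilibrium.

Producer surplus = 160

Equilibrium: 82 - 2p = -65 + 5p gives p* = 21, q* = 40.
Supply starts at p = 13 (where qs = 0).
PS = ½(21 − 13)(40) = 160.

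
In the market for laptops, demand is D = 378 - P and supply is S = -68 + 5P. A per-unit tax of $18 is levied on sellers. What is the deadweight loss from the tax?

Pre-tax equilibrium: P* = 223/3, Q* = 911/3.
Tax on sellers shifts supply to S = -68 + 5(P − 18) = -158 + 5P.
378 - P = -158 + 5P gives buyer price Pb = 268/3; sellers receive Ps = 268/3 − 18 = 214/3.
New quantity: Q = 378 − 1(268/3) = 866/3.
DWL = ½ × 18 × (911/3 − 866/3) = 135.

Deadweight loss = 135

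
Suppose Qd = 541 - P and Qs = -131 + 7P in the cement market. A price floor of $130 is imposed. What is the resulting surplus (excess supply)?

Surplus = 368

Equilibrium price would be P* = 84, so the floor at 130 binds.
At P = 130: Qd = 411, Qs = 779.
Surplus = 779 − 411 = 368.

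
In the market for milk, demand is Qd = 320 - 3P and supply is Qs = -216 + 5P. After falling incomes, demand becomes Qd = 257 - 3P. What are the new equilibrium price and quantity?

P' = 59.125, Q' = 79.625

Original equilibrium: P* = 67, Q* = 119.
New equilibrium: 257 - 3P = -216 + 5P, so 473 = 8P and P' = 59.125; Q' = 257 − 3(59.125) = 79.625.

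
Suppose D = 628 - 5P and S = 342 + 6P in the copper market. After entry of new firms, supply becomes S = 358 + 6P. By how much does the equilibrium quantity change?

Original equilibrium: P* = 26, Q* = 498.
New equilibrium: 628 - 5P = 358 + 6P, so 270 = 11P and P' = 270/11; Q' = 628 − 5(270/11) = 5558/11.
Change in quantity: 5558/11 − 498 = 80/11.

ΔQ = 80/11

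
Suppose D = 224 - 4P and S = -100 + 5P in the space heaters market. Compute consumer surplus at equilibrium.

Consumer surplus = 800

Equilibrium: 224 - 4P = -100 + 5P gives P* = 36, Q* = 80.
Demand choke price (D = 0): P = 56.
CS = ½(56 − 36)(80) = 800.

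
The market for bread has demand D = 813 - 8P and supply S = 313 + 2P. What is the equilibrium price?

P* = 50

Set D = S: 813 - 8P = 313 + 2P.
500 = 10P, so P* = 50.
Q* = 813 − 8(50) = 413.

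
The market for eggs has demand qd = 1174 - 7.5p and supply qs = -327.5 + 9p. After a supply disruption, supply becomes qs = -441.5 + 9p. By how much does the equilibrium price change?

Δp = 76/11

Original equilibrium: p* = 91, q* = 491.5.
New equilibrium: 1174 - 7.5p = -441.5 + 9p, so 1615.5 = 16.5p and p' = 1077/11; q' = 1174 − 7.5(1077/11) = 9673/22.
Change in price: 1077/11 − 91 = 76/11.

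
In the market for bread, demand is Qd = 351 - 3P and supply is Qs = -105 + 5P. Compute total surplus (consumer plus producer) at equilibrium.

Total surplus = 8640

Equilibrium: 351 - 3P = -105 + 5P gives P* = 57, Q* = 180.
Demand choke price: P = 117; supply starts at P = 21.
CS = ½(117 − 57)(180) = 5400; PS = ½(57 − 21)(180) = 3240.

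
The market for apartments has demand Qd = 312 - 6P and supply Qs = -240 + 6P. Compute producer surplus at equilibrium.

Producer surplus = 108

Equilibrium: 312 - 6P = -240 + 6P gives P* = 46, Q* = 36.
Supply starts at P = 40 (where Qs = 0).
PS = ½(46 − 40)(36) = 108.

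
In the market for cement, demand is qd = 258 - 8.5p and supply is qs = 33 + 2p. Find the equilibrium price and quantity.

p* = 150/7, q* = 531/7

Set qd = qs: 258 - 8.5p = 33 + 2p.
225 = 10.5p, so p* = 150/7.
q* = 258 − 8.5(150/7) = 531/7.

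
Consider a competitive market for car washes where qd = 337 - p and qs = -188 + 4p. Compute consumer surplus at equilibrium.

Consumer surplus = 26912

Equilibrium: 337 - p = -188 + 4p gives p* = 105, q* = 232.
Demand choke price (qd = 0): p = 337.
CS = ½(337 − 105)(232) = 26912.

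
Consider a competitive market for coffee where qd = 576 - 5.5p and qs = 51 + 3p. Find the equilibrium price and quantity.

p* = 1050/17, q* = 4017/17

Set qd = qs: 576 - 5.5p = 51 + 3p.
525 = 8.5p, so p* = 1050/17.
q* = 576 − 5.5(1050/17) = 4017/17.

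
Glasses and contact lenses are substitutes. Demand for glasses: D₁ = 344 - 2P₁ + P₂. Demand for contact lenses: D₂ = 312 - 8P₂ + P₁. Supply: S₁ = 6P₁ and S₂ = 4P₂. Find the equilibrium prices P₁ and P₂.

Market 1: 344 - 2P₁ + P₂ = 6P₁ → 8P₁ - P₂ = 344.
Market 2: 12P₂ - P₁ = 312.
Eliminating P₂: 12×(1) + 1×(2) gives 95P₁ = 4440, so P₁ = 888/19.
Back-substitute into (2): P₂ = (312 + 1×888/19) / 12 = 568/19.

P₁ = 888/19, P₂ = 568/19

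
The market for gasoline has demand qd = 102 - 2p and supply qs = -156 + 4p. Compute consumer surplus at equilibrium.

Consumer surplus = 64

Equilibrium: 102 - 2p = -156 + 4p gives p* = 43, q* = 16.
Demand choke price (qd = 0): p = 51.
CS = ½(51 − 43)(16) = 64.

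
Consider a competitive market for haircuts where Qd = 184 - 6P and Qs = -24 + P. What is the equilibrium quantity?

Q* = 40/7

Set Qd = Qs: 184 - 6P = -24 + P.
208 = 7P, so P* = 208/7.
Q* = 184 − 6(208/7) = 40/7.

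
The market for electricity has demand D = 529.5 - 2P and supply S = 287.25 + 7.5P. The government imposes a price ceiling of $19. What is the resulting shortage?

Shortage = 61.75

Equilibrium price would be P* = 25.5, so the ceiling at 19 binds.
At P = 19: D = 529.5 − 2(19) = 491.5, S = 287.25 + 7.5(19) = 429.75.
Shortage = 491.5 − 429.75 = 61.75.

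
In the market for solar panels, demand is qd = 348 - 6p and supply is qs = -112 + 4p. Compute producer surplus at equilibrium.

Equilibrium: 348 - 6p = -112 + 4p gives p* = 46, q* = 72.
Supply starts at p = 28 (where qs = 0).
PS = ½(46 − 28)(72) = 648.

Producer surplus = 648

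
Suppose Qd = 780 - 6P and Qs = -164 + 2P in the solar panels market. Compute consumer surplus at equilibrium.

Consumer surplus = 432

Equilibrium: 780 - 6P = -164 + 2P gives P* = 118, Q* = 72.
Demand choke price (Qd = 0): P = 130.
CS = ½(130 − 118)(72) = 432.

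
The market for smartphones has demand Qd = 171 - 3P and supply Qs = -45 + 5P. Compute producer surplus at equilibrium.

Equilibrium: 171 - 3P = -45 + 5P gives P* = 27, Q* = 90.
Supply starts at P = 9 (where Qs = 0).
PS = ½(27 − 9)(90) = 810.

Producer surplus = 810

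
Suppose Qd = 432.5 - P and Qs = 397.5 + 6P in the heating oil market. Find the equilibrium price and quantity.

P* = 5, Q* = 427.5

Set Qd = Qs: 432.5 - P = 397.5 + 6P.
35 = 7P, so P* = 5.
Q* = 432.5 − 1(5) = 427.5.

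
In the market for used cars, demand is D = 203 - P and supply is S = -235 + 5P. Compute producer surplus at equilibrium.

Equilibrium: 203 - P = -235 + 5P gives P* = 73, Q* = 130.
Supply starts at P = 47 (where S = 0).
PS = ½(73 − 47)(130) = 1690.

Producer surplus = 1690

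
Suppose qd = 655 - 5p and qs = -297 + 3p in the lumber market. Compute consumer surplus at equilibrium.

Equilibrium: 655 - 5p = -297 + 3p gives p* = 119, q* = 60.
Demand choke price (qd = 0): p = 131.
CS = ½(131 − 119)(60) = 360.

Consumer surplus = 360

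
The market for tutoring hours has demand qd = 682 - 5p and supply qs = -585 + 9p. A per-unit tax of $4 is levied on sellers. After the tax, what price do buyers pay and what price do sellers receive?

Buyers pay 1303/14, sellers receive 1247/14

Pre-tax equilibrium: p* = 90.5, q* = 229.5.
Tax on sellers shifts supply to qs = -585 + 9(p − 4) = -621 + 9p.
682 - 5p = -621 + 9p gives buyer price pb = 1303/14; sellers receive ps = 1303/14 − 4 = 1247/14.
New quantity: q = 682 − 5(1303/14) = 3033/14.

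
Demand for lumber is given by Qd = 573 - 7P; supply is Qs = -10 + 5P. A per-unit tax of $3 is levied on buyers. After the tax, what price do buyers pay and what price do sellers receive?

Pre-tax equilibrium: P* = 583/12, Q* = 2795/12.
Tax on buyers shifts demand to Qd = 573 − 7(P + 3) = 552 - 7P.
552 - 7P = -10 + 5P gives seller price Ps = 281/6; buyers pay Pb = 281/6 + 3 = 299/6.
New quantity: Q = 573 − 7(299/6) = 1345/6.

Buyers pay 299/6, sellers receive 281/6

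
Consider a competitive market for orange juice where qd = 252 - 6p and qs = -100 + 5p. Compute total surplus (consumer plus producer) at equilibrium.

Equilibrium: 252 - 6p = -100 + 5p gives p* = 32, q* = 60.
Demand choke price: p = 42; supply starts at p = 20.
CS = ½(42 − 32)(60) = 300; PS = ½(32 − 20)(60) = 360.

Total surplus = 660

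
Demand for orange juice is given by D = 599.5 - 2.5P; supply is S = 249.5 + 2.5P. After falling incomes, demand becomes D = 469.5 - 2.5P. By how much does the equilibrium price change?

ΔP = -26

Original equilibrium: P* = 70, Q* = 424.5.
New equilibrium: 469.5 - 2.5P = 249.5 + 2.5P, so 220 = 5P and P' = 44; Q' = 469.5 − 2.5(44) = 359.5.
Change in price: 44 − 70 = -26.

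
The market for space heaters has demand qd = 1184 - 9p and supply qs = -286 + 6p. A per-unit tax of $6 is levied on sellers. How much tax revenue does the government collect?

Tax revenue = 1682.4

Pre-tax equilibrium: p* = 98, q* = 302.
Tax on sellers shifts supply to qs = -286 + 6(p − 6) = -322 + 6p.
1184 - 9p = -322 + 6p gives buyer price pb = 100.4; sellers receive ps = 100.4 − 6 = 94.4.
New quantity: q = 1184 − 9(100.4) = 280.4.
Revenue = 6 × 280.4 = 1682.4.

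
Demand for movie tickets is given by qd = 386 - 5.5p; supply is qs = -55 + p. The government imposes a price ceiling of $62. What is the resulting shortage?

Equilibrium price would be p* = 882/13, so the ceiling at 62 binds.
At p = 62: qd = 386 − 5.5(62) = 45, qs = -55 + 1(62) = 7.
Shortage = 45 − 7 = 38.

Shortage = 38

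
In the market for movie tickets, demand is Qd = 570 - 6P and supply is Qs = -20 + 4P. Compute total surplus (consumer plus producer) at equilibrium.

Total surplus = 9720

Equilibrium: 570 - 6P = -20 + 4P gives P* = 59, Q* = 216.
Demand choke price: P = 95; supply starts at P = 5.
CS = ½(95 − 59)(216) = 3888; PS = ½(59 − 5)(216) = 5832.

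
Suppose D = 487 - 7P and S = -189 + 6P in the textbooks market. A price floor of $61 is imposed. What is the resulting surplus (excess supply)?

Equilibrium price would be P* = 52, so the floor at 61 binds.
At P = 61: D = 60, S = 177.
Surplus = 177 − 60 = 117.

Surplus = 117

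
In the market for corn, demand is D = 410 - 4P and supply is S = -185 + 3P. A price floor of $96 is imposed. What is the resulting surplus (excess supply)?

Surplus = 77

Equilibrium price would be P* = 85, so the floor at 96 binds.
At P = 96: D = 26, S = 103.
Surplus = 103 − 26 = 77.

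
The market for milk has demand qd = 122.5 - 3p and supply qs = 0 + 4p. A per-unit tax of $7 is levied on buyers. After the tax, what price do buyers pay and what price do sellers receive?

Pre-tax equilibrium: p* = 17.5, q* = 70.
Tax on buyers shifts demand to qd = 122.5 − 3(p + 7) = 101.5 - 3p.
101.5 - 3p = 0 + 4p gives seller price ps = 14.5; buyers pay pb = 14.5 + 7 = 21.5.
New quantity: q = 122.5 − 3(21.5) = 58.

Buyers pay $21.5, sellers receive $14.5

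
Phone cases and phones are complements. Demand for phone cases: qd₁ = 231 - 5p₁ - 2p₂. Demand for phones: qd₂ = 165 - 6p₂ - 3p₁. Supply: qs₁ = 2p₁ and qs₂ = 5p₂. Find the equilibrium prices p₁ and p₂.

p₁ = 2211/71, p₂ = 462/71

Market 1: 231 - 5p₁ - 2p₂ = 2p₁ → 7p₁ + 2p₂ = 231.
Market 2: 11p₂ + 3p₁ = 165.
Eliminating p₂: 11×(1) − 2×(2) gives 71p₁ = 2211, so p₁ = 2211/71.
Back-substitute into (2): p₂ = (165 − 3×2211/71) / 11 = 462/71.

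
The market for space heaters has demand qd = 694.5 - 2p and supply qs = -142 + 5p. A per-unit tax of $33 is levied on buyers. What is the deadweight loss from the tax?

Pre-tax equilibrium: p* = 119.5, q* = 455.5.
Tax on buyers shifts demand to qd = 694.5 − 2(p + 33) = 628.5 - 2p.
628.5 - 2p = -142 + 5p gives seller price ps = 1541/14; buyers pay pb = 1541/14 + 33 = 2003/14.
New quantity: q = 694.5 − 2(2003/14) = 5717/14.
DWL = ½ × 33 × (455.5 − 5717/14) = 5445/7.

Deadweight loss = 5445/7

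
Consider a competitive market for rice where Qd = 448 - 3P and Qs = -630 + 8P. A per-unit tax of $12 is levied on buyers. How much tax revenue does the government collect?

Pre-tax equilibrium: P* = 98, Q* = 154.
Tax on buyers shifts demand to Qd = 448 − 3(P + 12) = 412 - 3P.
412 - 3P = -630 + 8P gives seller price Ps = 1042/11; buyers pay Pb = 1042/11 + 12 = 1174/11.
New quantity: Q = 448 − 3(1174/11) = 1406/11.
Revenue = 12 × 1406/11 = 16872/11.

Tax revenue = 16872/11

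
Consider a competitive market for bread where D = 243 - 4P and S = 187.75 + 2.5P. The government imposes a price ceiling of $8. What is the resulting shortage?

Shortage = 3.25

Equilibrium price would be P* = 8.5, so the ceiling at 8 binds.
At P = 8: D = 243 − 4(8) = 211, S = 187.75 + 2.5(8) = 207.75.
Shortage = 211 − 207.75 = 3.25.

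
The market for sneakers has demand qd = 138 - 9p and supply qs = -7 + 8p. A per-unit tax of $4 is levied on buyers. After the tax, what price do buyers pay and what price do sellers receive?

Buyers pay 177/17, sellers receive 109/17

Pre-tax equilibrium: p* = 145/17, q* = 1041/17.
Tax on buyers shifts demand to qd = 138 − 9(p + 4) = 102 - 9p.
102 - 9p = -7 + 8p gives seller price ps = 109/17; buyers pay pb = 109/17 + 4 = 177/17.
New quantity: q = 138 − 9(177/17) = 753/17.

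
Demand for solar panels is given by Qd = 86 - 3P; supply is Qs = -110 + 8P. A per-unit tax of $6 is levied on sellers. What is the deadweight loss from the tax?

Pre-tax equilibrium: P* = 196/11, Q* = 358/11.
Tax on sellers shifts supply to Qs = -110 + 8(P − 6) = -158 + 8P.
86 - 3P = -158 + 8P gives buyer price Pb = 244/11; sellers receive Ps = 244/11 − 6 = 178/11.
New quantity: Q = 86 − 3(244/11) = 214/11.
DWL = ½ × 6 × (358/11 − 214/11) = 432/11.

Deadweight loss = 432/11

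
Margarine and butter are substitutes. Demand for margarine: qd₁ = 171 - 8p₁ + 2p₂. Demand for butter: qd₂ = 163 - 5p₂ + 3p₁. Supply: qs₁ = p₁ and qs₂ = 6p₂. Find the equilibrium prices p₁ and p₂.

Market 1: 171 - 8p₁ + 2p₂ = p₁ → 9p₁ - 2p₂ = 171.
Market 2: 11p₂ - 3p₁ = 163.
Eliminating p₂: 11×(1) + 2×(2) gives 93p₁ = 2207, so p₁ = 2207/93.
Back-substitute into (2): p₂ = (163 + 3×2207/93) / 11 = 660/31.

p₁ = 2207/93, p₂ = 660/31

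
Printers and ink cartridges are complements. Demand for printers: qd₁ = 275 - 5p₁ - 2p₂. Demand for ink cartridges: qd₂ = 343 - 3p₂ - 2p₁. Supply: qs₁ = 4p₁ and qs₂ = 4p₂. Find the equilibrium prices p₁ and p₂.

Market 1: 275 - 5p₁ - 2p₂ = 4p₁ → 9p₁ + 2p₂ = 275.
Market 2: 7p₂ + 2p₁ = 343.
Eliminating p₂: 7×(1) − 2×(2) gives 59p₁ = 1239, so p₁ = 21.
Back-substitute into (2): p₂ = (343 − 2×21) / 7 = 43.

p₁ = 21, p₂ = 43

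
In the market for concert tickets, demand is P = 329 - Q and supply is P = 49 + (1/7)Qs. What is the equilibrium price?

P* = 84

Set the two price expressions equal: 329 - Q = 49 + (1/7)Q.
280 = (8/7)Q, so Q* = 245.
P* = 329 − (1)(245) = 84.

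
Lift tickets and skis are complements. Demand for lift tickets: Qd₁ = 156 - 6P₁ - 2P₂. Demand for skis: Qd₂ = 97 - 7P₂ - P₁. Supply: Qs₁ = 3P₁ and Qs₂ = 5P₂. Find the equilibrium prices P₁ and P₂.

Market 1: 156 - 6P₁ - 2P₂ = 3P₁ → 9P₁ + 2P₂ = 156.
Market 2: 12P₂ + P₁ = 97.
Eliminating P₂: 12×(1) − 2×(2) gives 106P₁ = 1678, so P₁ = 839/53.
Back-substitute into (2): P₂ = (97 − 1×839/53) / 12 = 717/106.

P₁ = 839/53, P₂ = 717/106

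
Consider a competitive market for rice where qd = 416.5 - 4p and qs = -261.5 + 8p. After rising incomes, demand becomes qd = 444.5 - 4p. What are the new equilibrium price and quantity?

Original equilibrium: p* = 56.5, q* = 190.5.
New equilibrium: 444.5 - 4p = -261.5 + 8p, so 706 = 12p and p' = 353/6; q' = 444.5 − 4(353/6) = 1255/6.

p' = 353/6, q' = 1255/6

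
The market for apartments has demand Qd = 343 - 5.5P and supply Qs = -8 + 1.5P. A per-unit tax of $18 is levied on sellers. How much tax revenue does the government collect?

Tax revenue = 828

Pre-tax equilibrium: P* = 351/7, Q* = 941/14.
Tax on sellers shifts supply to Qs = -8 + 1.5(P − 18) = -35 + 1.5P.
343 - 5.5P = -35 + 1.5P gives buyer price Pb = 54; sellers receive Ps = 54 − 18 = 36.
New quantity: Q = 343 − 5.5(54) = 46.
Revenue = 18 × 46 = 828.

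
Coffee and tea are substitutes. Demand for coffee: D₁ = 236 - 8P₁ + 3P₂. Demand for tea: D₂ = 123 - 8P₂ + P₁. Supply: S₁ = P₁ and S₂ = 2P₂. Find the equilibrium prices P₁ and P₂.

P₁ = 2729/87, P₂ = 1343/87

Market 1: 236 - 8P₁ + 3P₂ = P₁ → 9P₁ - 3P₂ = 236.
Market 2: 10P₂ - P₁ = 123.
Eliminating P₂: 10×(1) + 3×(2) gives 87P₁ = 2729, so P₁ = 2729/87.
Back-substitute into (2): P₂ = (123 + 1×2729/87) / 10 = 1343/87.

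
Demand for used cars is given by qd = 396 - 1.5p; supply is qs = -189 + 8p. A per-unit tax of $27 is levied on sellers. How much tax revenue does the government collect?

Tax revenue = 138267/19

Pre-tax equilibrium: p* = 1170/19, q* = 5769/19.
Tax on sellers shifts supply to qs = -189 + 8(p − 27) = -405 + 8p.
396 - 1.5p = -405 + 8p gives buyer price pb = 1602/19; sellers receive ps = 1602/19 − 27 = 1089/19.
New quantity: q = 396 − 1.5(1602/19) = 5121/19.
Revenue = 27 × 5121/19 = 138267/19.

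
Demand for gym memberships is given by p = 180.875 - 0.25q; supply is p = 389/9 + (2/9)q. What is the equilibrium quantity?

q* = 291.5

Set the two price expressions equal: 180.875 - 0.25q = 389/9 + (2/9)q.
9911/72 = (17/36)q, so q* = 291.5.
p* = 180.875 − (0.25)(291.5) = 108.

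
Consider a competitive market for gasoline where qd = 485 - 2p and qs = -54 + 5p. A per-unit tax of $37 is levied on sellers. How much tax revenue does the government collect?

Pre-tax equilibrium: p* = 77, q* = 331.
Tax on sellers shifts supply to qs = -54 + 5(p − 37) = -239 + 5p.
485 - 2p = -239 + 5p gives buyer price pb = 724/7; sellers receive ps = 724/7 − 37 = 465/7.
New quantity: q = 485 − 2(724/7) = 1947/7.
Revenue = 37 × 1947/7 = 72039/7.

Tax revenue = 72039/7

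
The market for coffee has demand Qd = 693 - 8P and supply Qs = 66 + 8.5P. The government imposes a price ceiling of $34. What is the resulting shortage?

Equilibrium price would be P* = 38, so the ceiling at 34 binds.
At P = 34: Qd = 693 − 8(34) = 421, Qs = 66 + 8.5(34) = 355.
Shortage = 421 − 355 = 66.

Shortage = 66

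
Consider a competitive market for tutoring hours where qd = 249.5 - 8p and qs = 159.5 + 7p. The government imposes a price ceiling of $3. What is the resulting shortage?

Equilibrium price would be p* = 6, so the ceiling at 3 binds.
At p = 3: qd = 249.5 − 8(3) = 225.5, qs = 159.5 + 7(3) = 180.5.
Shortage = 225.5 − 180.5 = 45.

Shortage = 45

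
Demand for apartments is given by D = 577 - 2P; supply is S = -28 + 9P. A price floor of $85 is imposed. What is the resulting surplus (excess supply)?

Surplus = 330

Equilibrium price would be P* = 55, so the floor at 85 binds.
At P = 85: D = 407, S = 737.
Surplus = 737 − 407 = 330.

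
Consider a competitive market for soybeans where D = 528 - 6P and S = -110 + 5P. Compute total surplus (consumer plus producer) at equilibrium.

Total surplus = 5940

Equilibrium: 528 - 6P = -110 + 5P gives P* = 58, Q* = 180.
Demand choke price: P = 88; supply starts at P = 22.
CS = ½(88 − 58)(180) = 2700; PS = ½(58 − 22)(180) = 3240.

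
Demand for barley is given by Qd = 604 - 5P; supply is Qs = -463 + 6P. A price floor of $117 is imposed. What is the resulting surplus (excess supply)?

Equilibrium price would be P* = 97, so the floor at 117 binds.
At P = 117: Qd = 19, Qs = 239.
Surplus = 239 − 19 = 220.

Surplus = 220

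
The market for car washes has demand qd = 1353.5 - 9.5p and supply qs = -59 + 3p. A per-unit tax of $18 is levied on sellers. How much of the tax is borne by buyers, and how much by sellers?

Buyers bear $4.32, sellers bear $13.68

Pre-tax equilibrium: p* = 113, q* = 280.
Tax on sellers shifts supply to qs = -59 + 3(p − 18) = -113 + 3p.
1353.5 - 9.5p = -113 + 3p gives buyer price pb = 117.32; sellers receive ps = 117.32 − 18 = 99.32.
New quantity: q = 1353.5 − 9.5(117.32) = 238.96.
Buyer burden = 117.32 − 113 = 4.32; seller burden = 113 − 99.32 = 13.68.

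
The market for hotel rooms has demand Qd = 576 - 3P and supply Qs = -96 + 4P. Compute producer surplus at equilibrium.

Equilibrium: 576 - 3P = -96 + 4P gives P* = 96, Q* = 288.
Supply starts at P = 24 (where Qs = 0).
PS = ½(96 − 24)(288) = 10368.

Producer surplus = 10368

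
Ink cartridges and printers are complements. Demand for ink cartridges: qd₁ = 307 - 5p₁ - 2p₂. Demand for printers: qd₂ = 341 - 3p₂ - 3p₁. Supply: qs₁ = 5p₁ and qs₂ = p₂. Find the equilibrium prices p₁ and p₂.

p₁ = 273/17, p₂ = 2489/34

Market 1: 307 - 5p₁ - 2p₂ = 5p₁ → 10p₁ + 2p₂ = 307.
Market 2: 4p₂ + 3p₁ = 341.
Eliminating p₂: 4×(1) − 2×(2) gives 34p₁ = 546, so p₁ = 273/17.
Back-substitute into (2): p₂ = (341 − 3×273/17) / 4 = 2489/34.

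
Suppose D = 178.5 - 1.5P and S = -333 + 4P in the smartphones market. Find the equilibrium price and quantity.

Set D = S: 178.5 - 1.5P = -333 + 4P.
511.5 = 5.5P, so P* = 93.
Q* = 178.5 − 1.5(93) = 39.

P* = 93, Q* = 39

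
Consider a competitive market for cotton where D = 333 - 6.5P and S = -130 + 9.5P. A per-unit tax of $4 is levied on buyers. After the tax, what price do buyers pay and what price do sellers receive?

Pre-tax equilibrium: P* = 28.9375, Q* = 144.90625.
Tax on buyers shifts demand to D = 333 − 6.5(P + 4) = 307 - 6.5P.
307 - 6.5P = -130 + 9.5P gives seller price Ps = 27.3125; buyers pay Pb = 27.3125 + 4 = 31.3125.
New quantity: Q = 333 − 6.5(31.3125) = 129.46875.

Buyers pay $31.3125, sellers receive $27.3125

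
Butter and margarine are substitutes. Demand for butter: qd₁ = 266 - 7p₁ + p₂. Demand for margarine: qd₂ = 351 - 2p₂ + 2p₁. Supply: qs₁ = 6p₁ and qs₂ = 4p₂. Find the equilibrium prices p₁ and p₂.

p₁ = 1947/76, p₂ = 5095/76

Market 1: 266 - 7p₁ + p₂ = 6p₁ → 13p₁ - p₂ = 266.
Market 2: 6p₂ - 2p₁ = 351.
Eliminating p₂: 6×(1) + 1×(2) gives 76p₁ = 1947, so p₁ = 1947/76.
Back-substitute into (2): p₂ = (351 + 2×1947/76) / 6 = 5095/76.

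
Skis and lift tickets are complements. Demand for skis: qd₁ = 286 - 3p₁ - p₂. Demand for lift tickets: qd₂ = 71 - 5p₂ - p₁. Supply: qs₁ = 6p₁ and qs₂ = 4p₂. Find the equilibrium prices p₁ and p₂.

p₁ = 31.2875, p₂ = 4.4125

Market 1: 286 - 3p₁ - p₂ = 6p₁ → 9p₁ + p₂ = 286.
Market 2: 9p₂ + p₁ = 71.
Eliminating p₂: 9×(1) − 1×(2) gives 80p₁ = 2503, so p₁ = 31.2875.
Back-substitute into (2): p₂ = (71 − 1×31.2875) / 9 = 4.4125.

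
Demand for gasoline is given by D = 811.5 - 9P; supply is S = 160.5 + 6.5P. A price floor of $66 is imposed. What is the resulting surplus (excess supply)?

Equilibrium price would be P* = 42, so the floor at 66 binds.
At P = 66: D = 217.5, S = 589.5.
Surplus = 589.5 − 217.5 = 372.

Surplus = 372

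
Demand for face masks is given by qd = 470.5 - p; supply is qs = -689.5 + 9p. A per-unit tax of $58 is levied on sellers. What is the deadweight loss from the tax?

Deadweight loss = 1513.8

Pre-tax equilibrium: p* = 116, q* = 354.5.
Tax on sellers shifts supply to qs = -689.5 + 9(p − 58) = -1211.5 + 9p.
470.5 - p = -1211.5 + 9p gives buyer price pb = 168.2; sellers receive ps = 168.2 − 58 = 110.2.
New quantity: q = 470.5 − 1(168.2) = 302.3.
DWL = ½ × 58 × (354.5 − 302.3) = 1513.8.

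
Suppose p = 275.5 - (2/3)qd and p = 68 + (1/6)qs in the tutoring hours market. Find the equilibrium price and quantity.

p* = 109.5, q* = 249

Set the two price expressions equal: 275.5 - (2/3)q = 68 + (1/6)q.
207.5 = (5/6)q, so q* = 249.
p* = 275.5 − (2/3)(249) = 109.5.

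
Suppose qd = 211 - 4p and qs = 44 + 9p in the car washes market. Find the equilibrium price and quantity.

p* = 167/13, q* = 2075/13

Set qd = qs: 211 - 4p = 44 + 9p.
167 = 13p, so p* = 167/13.
q* = 211 − 4(167/13) = 2075/13.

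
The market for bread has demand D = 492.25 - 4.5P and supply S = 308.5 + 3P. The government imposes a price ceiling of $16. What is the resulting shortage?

Equilibrium price would be P* = 24.5, so the ceiling at 16 binds.
At P = 16: D = 492.25 − 4.5(16) = 420.25, S = 308.5 + 3(16) = 356.5.
Shortage = 420.25 − 356.5 = 63.75.

Shortage = 63.75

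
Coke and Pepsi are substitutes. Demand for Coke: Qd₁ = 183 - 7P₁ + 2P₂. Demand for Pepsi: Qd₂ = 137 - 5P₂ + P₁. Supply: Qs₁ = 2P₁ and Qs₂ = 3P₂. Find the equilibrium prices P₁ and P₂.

P₁ = 869/35, P₂ = 708/35

Market 1: 183 - 7P₁ + 2P₂ = 2P₁ → 9P₁ - 2P₂ = 183.
Market 2: 8P₂ - P₁ = 137.
Eliminating P₂: 8×(1) + 2×(2) gives 70P₁ = 1738, so P₁ = 869/35.
Back-substitute into (2): P₂ = (137 + 1×869/35) / 8 = 708/35.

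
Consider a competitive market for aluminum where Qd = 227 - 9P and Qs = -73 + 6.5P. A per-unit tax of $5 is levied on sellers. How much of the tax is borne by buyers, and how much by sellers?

Pre-tax equilibrium: P* = 600/31, Q* = 1637/31.
Tax on sellers shifts supply to Qs = -73 + 6.5(P − 5) = -105.5 + 6.5P.
227 - 9P = -105.5 + 6.5P gives buyer price Pb = 665/31; sellers receive Ps = 665/31 − 5 = 510/31.
New quantity: Q = 227 − 9(665/31) = 1052/31.
Buyer burden = 665/31 − 600/31 = 65/31; seller burden = 600/31 − 510/31 = 90/31.

Buyers bear 65/31, sellers bear 90/31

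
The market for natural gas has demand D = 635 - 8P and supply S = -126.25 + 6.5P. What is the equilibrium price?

Set D = S: 635 - 8P = -126.25 + 6.5P.
761.25 = 14.5P, so P* = 52.5.
Q* = 635 − 8(52.5) = 215.

P* = 52.5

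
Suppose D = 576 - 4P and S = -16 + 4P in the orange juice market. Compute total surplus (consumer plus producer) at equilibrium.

Total surplus = 19600

Equilibrium: 576 - 4P = -16 + 4P gives P* = 74, Q* = 280.
Demand choke price: P = 144; supply starts at P = 4.
CS = ½(144 − 74)(280) = 9800; PS = ½(74 − 4)(280) = 9800.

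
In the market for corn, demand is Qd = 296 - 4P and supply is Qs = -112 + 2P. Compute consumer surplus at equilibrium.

Equilibrium: 296 - 4P = -112 + 2P gives P* = 68, Q* = 24.
Demand choke price (Qd = 0): P = 74.
CS = ½(74 − 68)(24) = 72.

Consumer surplus = 72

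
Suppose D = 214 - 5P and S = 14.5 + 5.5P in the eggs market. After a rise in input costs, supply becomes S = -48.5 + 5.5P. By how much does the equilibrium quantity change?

ΔQ = -30

Original equilibrium: P* = 19, Q* = 119.
New equilibrium: 214 - 5P = -48.5 + 5.5P, so 262.5 = 10.5P and P' = 25; Q' = 214 − 5(25) = 89.
Change in quantity: 89 − 119 = -30.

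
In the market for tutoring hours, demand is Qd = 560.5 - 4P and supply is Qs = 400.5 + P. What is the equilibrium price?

Set Qd = Qs: 560.5 - 4P = 400.5 + P.
160 = 5P, so P* = 32.
Q* = 560.5 − 4(32) = 432.5.

P* = 32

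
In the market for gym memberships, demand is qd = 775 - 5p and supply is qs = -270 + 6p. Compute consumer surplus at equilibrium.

Equilibrium: 775 - 5p = -270 + 6p gives p* = 95, q* = 300.
Demand choke price (qd = 0): p = 155.
CS = ½(155 − 95)(300) = 9000.

Consumer surplus = 9000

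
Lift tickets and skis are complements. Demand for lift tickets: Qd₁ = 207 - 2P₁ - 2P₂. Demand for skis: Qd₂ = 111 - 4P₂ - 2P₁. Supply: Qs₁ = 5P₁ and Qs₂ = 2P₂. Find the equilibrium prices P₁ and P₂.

P₁ = 510/19, P₂ = 363/38

Market 1: 207 - 2P₁ - 2P₂ = 5P₁ → 7P₁ + 2P₂ = 207.
Market 2: 6P₂ + 2P₁ = 111.
Eliminating P₂: 6×(1) − 2×(2) gives 38P₁ = 1020, so P₁ = 510/19.
Back-substitute into (2): P₂ = (111 − 2×510/19) / 6 = 363/38.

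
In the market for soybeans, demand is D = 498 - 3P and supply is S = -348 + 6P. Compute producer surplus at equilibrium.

Producer surplus = 3888

Equilibrium: 498 - 3P = -348 + 6P gives P* = 94, Q* = 216.
Supply starts at P = 58 (where S = 0).
PS = ½(94 − 58)(216) = 3888.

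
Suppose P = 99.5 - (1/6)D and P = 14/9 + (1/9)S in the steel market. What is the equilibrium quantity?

Set the two price expressions equal: 99.5 - (1/6)Q = 14/9 + (1/9)Q.
1763/18 = (5/18)Q, so Q* = 352.6.
P* = 99.5 − (1/6)(352.6) = 611/15.

Q* = 352.6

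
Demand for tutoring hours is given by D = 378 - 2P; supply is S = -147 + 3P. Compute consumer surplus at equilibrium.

Consumer surplus = 7056

Equilibrium: 378 - 2P = -147 + 3P gives P* = 105, Q* = 168.
Demand choke price (D = 0): P = 189.
CS = ½(189 − 105)(168) = 7056.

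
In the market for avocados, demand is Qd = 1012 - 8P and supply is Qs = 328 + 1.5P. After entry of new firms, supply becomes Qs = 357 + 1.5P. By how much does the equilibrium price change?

ΔP = -58/19

Original equilibrium: P* = 72, Q* = 436.
New equilibrium: 1012 - 8P = 357 + 1.5P, so 655 = 9.5P and P' = 1310/19; Q' = 1012 − 8(1310/19) = 8748/19.
Change in price: 1310/19 − 72 = -58/19.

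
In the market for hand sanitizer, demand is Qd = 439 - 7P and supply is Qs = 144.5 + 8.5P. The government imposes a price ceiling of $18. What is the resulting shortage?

Shortage = 15.5

Equilibrium price would be P* = 19, so the ceiling at 18 binds.
At P = 18: Qd = 439 − 7(18) = 313, Qs = 144.5 + 8.5(18) = 297.5.
Shortage = 313 − 297.5 = 15.5.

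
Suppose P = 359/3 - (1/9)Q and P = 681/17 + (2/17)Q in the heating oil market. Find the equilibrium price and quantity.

Set the two price expressions equal: 359/3 - (1/9)Q = 681/17 + (2/17)Q.
4060/51 = (35/153)Q, so Q* = 348.
P* = 359/3 − (1/9)(348) = 81.

P* = 81, Q* = 348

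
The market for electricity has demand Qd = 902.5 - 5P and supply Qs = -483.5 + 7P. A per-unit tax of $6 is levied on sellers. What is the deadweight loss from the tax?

Deadweight loss = 52.5

Pre-tax equilibrium: P* = 115.5, Q* = 325.
Tax on sellers shifts supply to Qs = -483.5 + 7(P − 6) = -525.5 + 7P.
902.5 - 5P = -525.5 + 7P gives buyer price Pb = 119; sellers receive Ps = 119 − 6 = 113.
New quantity: Q = 902.5 − 5(119) = 307.5.
DWL = ½ × 6 × (325 − 307.5) = 52.5.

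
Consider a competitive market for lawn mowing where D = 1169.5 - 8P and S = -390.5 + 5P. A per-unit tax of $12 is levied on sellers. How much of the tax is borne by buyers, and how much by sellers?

Buyers bear 60/13, sellers bear 96/13

Pre-tax equilibrium: P* = 120, Q* = 209.5.
Tax on sellers shifts supply to S = -390.5 + 5(P − 12) = -450.5 + 5P.
1169.5 - 8P = -450.5 + 5P gives buyer price Pb = 1620/13; sellers receive Ps = 1620/13 − 12 = 1464/13.
New quantity: Q = 1169.5 − 8(1620/13) = 4487/26.
Buyer burden = 1620/13 − 120 = 60/13; seller burden = 120 − 1464/13 = 96/13.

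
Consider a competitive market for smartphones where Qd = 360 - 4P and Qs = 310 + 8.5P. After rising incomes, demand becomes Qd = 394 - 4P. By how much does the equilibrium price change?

Original equilibrium: P* = 4, Q* = 344.
New equilibrium: 394 - 4P = 310 + 8.5P, so 84 = 12.5P and P' = 6.72; Q' = 394 − 4(6.72) = 367.12.
Change in price: 6.72 − 4 = 2.72.

ΔP = 2.72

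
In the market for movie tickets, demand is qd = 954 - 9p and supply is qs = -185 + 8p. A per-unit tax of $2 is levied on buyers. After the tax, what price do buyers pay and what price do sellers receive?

Buyers pay 1155/17, sellers receive 1121/17

Pre-tax equilibrium: p* = 67, q* = 351.
Tax on buyers shifts demand to qd = 954 − 9(p + 2) = 936 - 9p.
936 - 9p = -185 + 8p gives seller price ps = 1121/17; buyers pay pb = 1121/17 + 2 = 1155/17.
New quantity: q = 954 − 9(1155/17) = 5823/17.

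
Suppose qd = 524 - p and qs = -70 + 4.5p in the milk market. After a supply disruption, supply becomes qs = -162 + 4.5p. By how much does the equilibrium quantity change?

Original equilibrium: p* = 108, q* = 416.
New equilibrium: 524 - p = -162 + 4.5p, so 686 = 5.5p and p' = 1372/11; q' = 524 − 1(1372/11) = 4392/11.
Change in quantity: 4392/11 − 416 = -184/11.

Δq = -184/11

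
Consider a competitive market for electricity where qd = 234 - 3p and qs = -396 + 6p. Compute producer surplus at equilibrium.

Equilibrium: 234 - 3p = -396 + 6p gives p* = 70, q* = 24.
Supply starts at p = 66 (where qs = 0).
PS = ½(70 − 66)(24) = 48.

Producer surplus = 48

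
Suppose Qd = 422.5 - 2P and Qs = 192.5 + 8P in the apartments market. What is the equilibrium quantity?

Q* = 376.5

Set Qd = Qs: 422.5 - 2P = 192.5 + 8P.
230 = 10P, so P* = 23.
Q* = 422.5 − 2(23) = 376.5.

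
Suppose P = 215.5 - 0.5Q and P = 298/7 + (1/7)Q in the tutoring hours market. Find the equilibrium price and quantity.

Set the two price expressions equal: 215.5 - 0.5Q = 298/7 + (1/7)Q.
2421/14 = (9/14)Q, so Q* = 269.
P* = 215.5 − (0.5)(269) = 81.

P* = 81, Q* = 269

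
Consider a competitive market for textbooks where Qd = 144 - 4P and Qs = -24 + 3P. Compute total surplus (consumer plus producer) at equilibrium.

Equilibrium: 144 - 4P = -24 + 3P gives P* = 24, Q* = 48.
Demand choke price: P = 36; supply starts at P = 8.
CS = ½(36 − 24)(48) = 288; PS = ½(24 − 8)(48) = 384.

Total surplus = 672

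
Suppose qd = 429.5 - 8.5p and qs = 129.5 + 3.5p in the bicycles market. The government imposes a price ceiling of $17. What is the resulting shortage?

Equilibrium price would be p* = 25, so the ceiling at 17 binds.
At p = 17: qd = 429.5 − 8.5(17) = 285, qs = 129.5 + 3.5(17) = 189.
Shortage = 285 − 189 = 96.

Shortage = 96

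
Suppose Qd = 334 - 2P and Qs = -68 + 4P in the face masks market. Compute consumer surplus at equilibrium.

Equilibrium: 334 - 2P = -68 + 4P gives P* = 67, Q* = 200.
Demand choke price (Qd = 0): P = 167.
CS = ½(167 − 67)(200) = 10000.

Consumer surplus = 10000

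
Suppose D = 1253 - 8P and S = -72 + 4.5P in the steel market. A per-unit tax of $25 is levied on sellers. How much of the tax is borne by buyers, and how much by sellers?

Pre-tax equilibrium: P* = 106, Q* = 405.
Tax on sellers shifts supply to S = -72 + 4.5(P − 25) = -184.5 + 4.5P.
1253 - 8P = -184.5 + 4.5P gives buyer price Pb = 115; sellers receive Ps = 115 − 25 = 90.
New quantity: Q = 1253 − 8(115) = 333.
Buyer burden = 115 − 106 = 9; seller burden = 106 − 90 = 16.

Buyers bear $9, sellers bear $16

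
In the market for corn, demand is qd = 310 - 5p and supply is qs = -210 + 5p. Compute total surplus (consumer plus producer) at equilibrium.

Equilibrium: 310 - 5p = -210 + 5p gives p* = 52, q* = 50.
Demand choke price: p = 62; supply starts at p = 42.
CS = ½(62 − 52)(50) = 250; PS = ½(52 − 42)(50) = 250.

Total surplus = 500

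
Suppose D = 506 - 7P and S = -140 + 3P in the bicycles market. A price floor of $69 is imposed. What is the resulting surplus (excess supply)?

Equilibrium price would be P* = 64.6, so the floor at 69 binds.
At P = 69: D = 23, S = 67.
Surplus = 67 − 23 = 44.

Surplus = 44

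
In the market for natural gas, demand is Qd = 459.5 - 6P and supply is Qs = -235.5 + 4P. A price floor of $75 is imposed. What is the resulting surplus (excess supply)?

Equilibrium price would be P* = 69.5, so the floor at 75 binds.
At P = 75: Qd = 9.5, Qs = 64.5.
Surplus = 64.5 − 9.5 = 55.

Surplus = 55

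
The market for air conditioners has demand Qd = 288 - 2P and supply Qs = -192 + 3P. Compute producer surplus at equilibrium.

Equilibrium: 288 - 2P = -192 + 3P gives P* = 96, Q* = 96.
Supply starts at P = 64 (where Qs = 0).
PS = ½(96 − 64)(96) = 1536.

Producer surplus = 1536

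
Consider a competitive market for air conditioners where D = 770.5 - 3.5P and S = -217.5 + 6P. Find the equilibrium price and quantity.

Set D = S: 770.5 - 3.5P = -217.5 + 6P.
988 = 9.5P, so P* = 104.
Q* = 770.5 − 3.5(104) = 406.5.

P* = 104, Q* = 406.5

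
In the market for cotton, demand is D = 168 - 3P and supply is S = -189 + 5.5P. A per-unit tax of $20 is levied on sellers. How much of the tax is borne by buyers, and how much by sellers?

Buyers bear 220/17, sellers bear 120/17

Pre-tax equilibrium: P* = 42, Q* = 42.
Tax on sellers shifts supply to S = -189 + 5.5(P − 20) = -299 + 5.5P.
168 - 3P = -299 + 5.5P gives buyer price Pb = 934/17; sellers receive Ps = 934/17 − 20 = 594/17.
New quantity: Q = 168 − 3(934/17) = 54/17.
Buyer burden = 934/17 − 42 = 220/17; seller burden = 42 − 594/17 = 120/17.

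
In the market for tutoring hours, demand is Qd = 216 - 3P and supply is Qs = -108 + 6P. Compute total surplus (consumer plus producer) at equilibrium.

Total surplus = 2916

Equilibrium: 216 - 3P = -108 + 6P gives P* = 36, Q* = 108.
Demand choke price: P = 72; supply starts at P = 18.
CS = ½(72 − 36)(108) = 1944; PS = ½(36 − 18)(108) = 972.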